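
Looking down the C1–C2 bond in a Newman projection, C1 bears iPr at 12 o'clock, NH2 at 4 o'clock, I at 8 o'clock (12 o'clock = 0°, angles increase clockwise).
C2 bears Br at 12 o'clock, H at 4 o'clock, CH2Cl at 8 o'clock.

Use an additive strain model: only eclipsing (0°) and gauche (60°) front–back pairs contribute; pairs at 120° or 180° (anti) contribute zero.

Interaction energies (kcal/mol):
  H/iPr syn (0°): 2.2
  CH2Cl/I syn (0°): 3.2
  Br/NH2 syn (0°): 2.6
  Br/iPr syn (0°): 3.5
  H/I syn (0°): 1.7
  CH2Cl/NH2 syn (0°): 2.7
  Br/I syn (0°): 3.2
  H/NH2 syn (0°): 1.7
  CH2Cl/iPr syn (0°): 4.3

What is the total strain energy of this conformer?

This conformer (eclipsed): iPr–Br eclipsed, NH2–H eclipsed, I–CH2Cl eclipsed; 3.5 + 1.7 + 3.2 = 8.4 kcal/mol.

8.4 kcal/mol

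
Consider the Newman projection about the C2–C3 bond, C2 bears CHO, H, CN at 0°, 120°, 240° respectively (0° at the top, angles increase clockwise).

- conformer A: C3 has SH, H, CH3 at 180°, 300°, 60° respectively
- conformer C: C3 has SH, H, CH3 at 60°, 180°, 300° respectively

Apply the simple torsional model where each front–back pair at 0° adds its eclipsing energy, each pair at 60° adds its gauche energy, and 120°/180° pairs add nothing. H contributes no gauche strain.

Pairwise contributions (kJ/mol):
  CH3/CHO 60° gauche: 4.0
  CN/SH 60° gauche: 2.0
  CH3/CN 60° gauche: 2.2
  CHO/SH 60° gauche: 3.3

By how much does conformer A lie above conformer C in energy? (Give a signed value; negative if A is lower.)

-3.5 kJ/mol

A is staggered. CHO at 0° is gauche with CH3 at 60° (4.0); CN at 240° is gauche with SH at 180° (2.0). Total 6.0 kJ/mol.
C is staggered. CHO at 0° is gauche with SH at 60° (3.3); CHO at 0° is gauche with CH3 at 300° (4.0); CN at 240° is gauche with CH3 at 300° (2.2). Total 9.5 kJ/mol.
E(A) − E(C) = 6.0 − 9.5 = -3.5 kJ/mol.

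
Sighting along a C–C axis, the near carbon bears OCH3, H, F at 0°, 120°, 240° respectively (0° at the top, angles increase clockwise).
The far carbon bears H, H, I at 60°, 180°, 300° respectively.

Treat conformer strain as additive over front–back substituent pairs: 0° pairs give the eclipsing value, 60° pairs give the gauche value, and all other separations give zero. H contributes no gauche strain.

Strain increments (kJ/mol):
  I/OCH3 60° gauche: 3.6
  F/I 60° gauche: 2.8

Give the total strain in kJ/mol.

This conformer (staggered): OCH3(0°)/I(300°) gauche 3.6; F(240°)/I(300°) gauche 2.8 → 6.4 kJ/mol.

6.4 kJ/mol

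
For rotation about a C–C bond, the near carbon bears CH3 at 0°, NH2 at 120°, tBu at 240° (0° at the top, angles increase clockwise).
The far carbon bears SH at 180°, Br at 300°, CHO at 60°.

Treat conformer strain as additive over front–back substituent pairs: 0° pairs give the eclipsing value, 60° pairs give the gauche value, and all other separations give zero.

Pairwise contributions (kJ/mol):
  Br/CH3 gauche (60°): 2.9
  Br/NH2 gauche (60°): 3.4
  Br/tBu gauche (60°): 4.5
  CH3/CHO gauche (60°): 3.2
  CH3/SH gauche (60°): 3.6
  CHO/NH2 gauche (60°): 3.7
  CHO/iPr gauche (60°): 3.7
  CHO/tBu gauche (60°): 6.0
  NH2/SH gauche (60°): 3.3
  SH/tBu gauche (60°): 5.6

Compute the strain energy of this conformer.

This conformer (staggered): CH3(0°)/Br(300°) gauche 2.9; CH3(0°)/CHO(60°) gauche 3.2; NH2(120°)/SH(180°) gauche 3.3; NH2(120°)/CHO(60°) gauche 3.7; tBu(240°)/SH(180°) gauche 5.6; tBu(240°)/Br(300°) gauche 4.5 → 23.2 kJ/mol.

23.2 kJ/mol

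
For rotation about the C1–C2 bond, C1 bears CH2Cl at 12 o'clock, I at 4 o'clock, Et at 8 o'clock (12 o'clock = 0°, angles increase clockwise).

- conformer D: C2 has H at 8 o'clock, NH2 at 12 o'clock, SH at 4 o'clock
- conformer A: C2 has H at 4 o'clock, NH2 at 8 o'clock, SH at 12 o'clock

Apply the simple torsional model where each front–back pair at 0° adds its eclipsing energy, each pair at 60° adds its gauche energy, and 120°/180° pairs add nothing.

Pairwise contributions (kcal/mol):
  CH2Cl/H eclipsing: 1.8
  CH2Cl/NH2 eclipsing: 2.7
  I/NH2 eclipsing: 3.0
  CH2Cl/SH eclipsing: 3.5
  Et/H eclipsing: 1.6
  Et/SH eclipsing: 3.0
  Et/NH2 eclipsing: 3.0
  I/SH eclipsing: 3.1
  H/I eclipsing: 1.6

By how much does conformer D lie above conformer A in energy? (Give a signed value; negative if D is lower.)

D is eclipsed. CH2Cl at 0° is eclipsed with NH2 at 0° (2.7); I at 120° is eclipsed with SH at 120° (3.1); Et at 240° is eclipsed with H at 240° (1.6). Total 7.4 kcal/mol.
A is eclipsed. CH2Cl at 0° is eclipsed with SH at 0° (3.5); I at 120° is eclipsed with H at 120° (1.6); Et at 240° is eclipsed with NH2 at 240° (3.0). Total 8.1 kcal/mol.
E(D) − E(A) = 7.4 − 8.1 = -0.7 kcal/mol.

-0.7 kcal/mol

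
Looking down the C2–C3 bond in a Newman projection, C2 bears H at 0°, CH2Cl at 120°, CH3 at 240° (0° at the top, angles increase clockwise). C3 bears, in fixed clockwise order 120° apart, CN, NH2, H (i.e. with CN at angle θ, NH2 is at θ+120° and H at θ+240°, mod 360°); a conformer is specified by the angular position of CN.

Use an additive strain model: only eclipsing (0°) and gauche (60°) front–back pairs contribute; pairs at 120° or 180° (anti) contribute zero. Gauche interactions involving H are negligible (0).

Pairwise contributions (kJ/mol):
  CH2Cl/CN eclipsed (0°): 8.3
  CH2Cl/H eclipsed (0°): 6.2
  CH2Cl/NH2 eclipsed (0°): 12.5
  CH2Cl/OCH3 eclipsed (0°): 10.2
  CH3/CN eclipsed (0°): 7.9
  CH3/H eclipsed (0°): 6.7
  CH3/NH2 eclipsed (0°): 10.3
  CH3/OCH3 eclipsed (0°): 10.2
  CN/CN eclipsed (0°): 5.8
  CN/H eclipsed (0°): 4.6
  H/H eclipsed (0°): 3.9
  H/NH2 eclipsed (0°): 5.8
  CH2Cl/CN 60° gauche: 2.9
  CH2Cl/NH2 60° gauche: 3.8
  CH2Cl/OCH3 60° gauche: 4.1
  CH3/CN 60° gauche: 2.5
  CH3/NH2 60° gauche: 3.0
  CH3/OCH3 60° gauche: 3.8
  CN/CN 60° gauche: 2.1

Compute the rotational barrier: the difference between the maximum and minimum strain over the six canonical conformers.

17.5 kJ/mol

CN at 0° (eclipsed): H–CN eclipsed, CH2Cl–NH2 eclipsed, CH3–H eclipsed; 4.6 + 12.5 + 6.7 = 23.8 kJ/mol.
CN at 60° (staggered): CH2Cl–CN gauche, CH2Cl–NH2 gauche, CH3–NH2 gauche; 2.9 + 3.8 + 3.0 = 9.7 kJ/mol.
CN at 120° (eclipsed): H–H eclipsed, CH2Cl–CN eclipsed, CH3–NH2 eclipsed; 3.9 + 8.3 + 10.3 = 22.5 kJ/mol.
CN at 180° (staggered): CH2Cl–CN gauche, CH3–CN gauche, CH3–NH2 gauche; 2.9 + 2.5 + 3.0 = 8.4 kJ/mol.
CN at 240° (eclipsed): H–NH2 eclipsed, CH2Cl–H eclipsed, CH3–CN eclipsed; 5.8 + 6.2 + 7.9 = 19.9 kJ/mol.
CN at 300° (staggered): CH2Cl–NH2 gauche, CH3–CN gauche; 3.8 + 2.5 = 6.3 kJ/mol.
Max at 0° (23.8 kJ/mol), min at 300° (6.3 kJ/mol); barrier = 17.5 kJ/mol.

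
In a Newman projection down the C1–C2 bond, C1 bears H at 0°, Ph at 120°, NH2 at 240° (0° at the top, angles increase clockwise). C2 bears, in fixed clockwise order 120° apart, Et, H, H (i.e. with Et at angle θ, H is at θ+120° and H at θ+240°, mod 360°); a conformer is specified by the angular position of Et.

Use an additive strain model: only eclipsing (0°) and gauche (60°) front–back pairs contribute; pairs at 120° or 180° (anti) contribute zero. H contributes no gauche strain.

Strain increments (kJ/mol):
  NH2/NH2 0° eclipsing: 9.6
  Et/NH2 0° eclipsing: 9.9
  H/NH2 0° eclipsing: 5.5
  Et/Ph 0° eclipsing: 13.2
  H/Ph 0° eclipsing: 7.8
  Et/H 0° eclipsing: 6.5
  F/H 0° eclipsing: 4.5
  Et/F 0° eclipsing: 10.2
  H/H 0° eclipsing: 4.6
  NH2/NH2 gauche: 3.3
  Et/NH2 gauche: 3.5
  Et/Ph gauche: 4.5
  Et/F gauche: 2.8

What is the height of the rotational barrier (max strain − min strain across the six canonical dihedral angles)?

Et at 0° (eclipsed): H–Et eclipsed, Ph–H eclipsed, NH2–H eclipsed; 6.5 + 7.8 + 5.5 = 19.8 kJ/mol.
Et at 60° (staggered): Ph–Et gauche; 4.5 = 4.5 kJ/mol.
Et at 120° (eclipsed): H–H eclipsed, Ph–Et eclipsed, NH2–H eclipsed; 4.6 + 13.2 + 5.5 = 23.3 kJ/mol.
Et at 180° (staggered): Ph–Et gauche, NH2–Et gauche; 4.5 + 3.5 = 8.0 kJ/mol.
Et at 240° (eclipsed): H–H eclipsed, Ph–H eclipsed, NH2–Et eclipsed; 4.6 + 7.8 + 9.9 = 22.3 kJ/mol.
Et at 300° (staggered): NH2–Et gauche; 3.5 = 3.5 kJ/mol.
Max at 120° (23.3 kJ/mol), min at 300° (3.5 kJ/mol); barrier = 19.8 kJ/mol.

19.8 kJ/mol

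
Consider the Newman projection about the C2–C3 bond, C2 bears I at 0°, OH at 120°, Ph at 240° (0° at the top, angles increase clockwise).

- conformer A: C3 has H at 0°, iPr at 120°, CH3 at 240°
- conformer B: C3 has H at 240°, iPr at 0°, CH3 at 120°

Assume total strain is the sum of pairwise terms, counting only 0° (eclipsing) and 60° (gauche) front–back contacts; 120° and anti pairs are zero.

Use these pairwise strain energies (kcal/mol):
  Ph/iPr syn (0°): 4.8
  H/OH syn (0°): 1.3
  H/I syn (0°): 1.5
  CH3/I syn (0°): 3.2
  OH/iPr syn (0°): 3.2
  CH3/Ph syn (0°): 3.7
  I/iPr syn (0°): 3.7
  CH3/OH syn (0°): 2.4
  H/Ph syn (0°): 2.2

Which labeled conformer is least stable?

A (eclipsed): I–H eclipsed, OH–iPr eclipsed, Ph–CH3 eclipsed; 1.5 + 3.2 + 3.7 = 8.4 kcal/mol.
B (eclipsed): I–iPr eclipsed, OH–CH3 eclipsed, Ph–H eclipsed; 3.7 + 2.4 + 2.2 = 8.3 kcal/mol.
A has the highest total (8.4 kcal/mol).

A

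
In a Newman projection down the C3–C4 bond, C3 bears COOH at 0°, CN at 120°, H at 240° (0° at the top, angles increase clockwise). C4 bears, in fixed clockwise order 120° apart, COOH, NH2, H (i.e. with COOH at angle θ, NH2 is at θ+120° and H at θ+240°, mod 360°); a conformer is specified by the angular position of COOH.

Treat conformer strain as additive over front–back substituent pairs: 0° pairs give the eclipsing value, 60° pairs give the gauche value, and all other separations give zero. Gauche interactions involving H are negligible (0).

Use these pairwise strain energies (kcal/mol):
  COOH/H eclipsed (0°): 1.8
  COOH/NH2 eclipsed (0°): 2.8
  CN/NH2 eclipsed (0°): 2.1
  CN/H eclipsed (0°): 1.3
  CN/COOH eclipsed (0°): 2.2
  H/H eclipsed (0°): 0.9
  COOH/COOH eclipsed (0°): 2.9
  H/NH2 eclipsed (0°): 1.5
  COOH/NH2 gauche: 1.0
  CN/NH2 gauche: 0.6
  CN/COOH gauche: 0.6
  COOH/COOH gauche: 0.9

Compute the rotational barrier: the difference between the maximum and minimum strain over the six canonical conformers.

4.3 kcal/mol

COOH at 0° is eclipsed. COOH at 0° is eclipsed with COOH at 0° (2.9); CN at 120° is eclipsed with NH2 at 120° (2.1); H at 240° is eclipsed with H at 240° (0.9). Total 5.9 kcal/mol.
COOH at 60° is staggered. COOH at 0° is gauche with COOH at 60° (0.9); CN at 120° is gauche with COOH at 60° (0.6); CN at 120° is gauche with NH2 at 180° (0.6). Total 2.1 kcal/mol.
COOH at 120° is eclipsed. COOH at 0° is eclipsed with H at 0° (1.8); CN at 120° is eclipsed with COOH at 120° (2.2); H at 240° is eclipsed with NH2 at 240° (1.5). Total 5.5 kcal/mol.
COOH at 180° is staggered. COOH at 0° is gauche with NH2 at 300° (1.0); CN at 120° is gauche with COOH at 180° (0.6). Total 1.6 kcal/mol.
COOH at 240° is eclipsed. COOH at 0° is eclipsed with NH2 at 0° (2.8); CN at 120° is eclipsed with H at 120° (1.3); H at 240° is eclipsed with COOH at 240° (1.8). Total 5.9 kcal/mol.
COOH at 300° is staggered. COOH at 0° is gauche with COOH at 300° (0.9); COOH at 0° is gauche with NH2 at 60° (1.0); CN at 120° is gauche with NH2 at 60° (0.6). Total 2.5 kcal/mol.
Max at 0° (5.9 kcal/mol), min at 180° (1.6 kcal/mol); barrier = 4.3 kcal/mol.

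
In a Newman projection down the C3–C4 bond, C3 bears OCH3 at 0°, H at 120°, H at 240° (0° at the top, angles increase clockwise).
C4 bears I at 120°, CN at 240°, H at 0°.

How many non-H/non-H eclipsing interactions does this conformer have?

0

Every eclipsing pair involves H, so the count is 0.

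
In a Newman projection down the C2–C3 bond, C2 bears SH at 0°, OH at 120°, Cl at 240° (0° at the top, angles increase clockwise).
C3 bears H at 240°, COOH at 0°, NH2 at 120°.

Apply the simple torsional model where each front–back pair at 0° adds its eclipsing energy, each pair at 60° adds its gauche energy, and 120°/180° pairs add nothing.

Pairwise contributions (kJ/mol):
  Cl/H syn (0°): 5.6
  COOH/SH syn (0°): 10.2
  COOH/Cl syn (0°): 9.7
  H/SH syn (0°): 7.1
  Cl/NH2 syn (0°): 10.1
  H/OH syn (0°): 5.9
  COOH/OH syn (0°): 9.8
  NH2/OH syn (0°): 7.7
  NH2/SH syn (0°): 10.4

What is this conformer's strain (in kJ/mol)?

23.5 kJ/mol

This conformer (eclipsed): SH(0°)/COOH(0°) eclipsed 10.2; OH(120°)/NH2(120°) eclipsed 7.7; Cl(240°)/H(240°) eclipsed 5.6 → 23.5 kJ/mol.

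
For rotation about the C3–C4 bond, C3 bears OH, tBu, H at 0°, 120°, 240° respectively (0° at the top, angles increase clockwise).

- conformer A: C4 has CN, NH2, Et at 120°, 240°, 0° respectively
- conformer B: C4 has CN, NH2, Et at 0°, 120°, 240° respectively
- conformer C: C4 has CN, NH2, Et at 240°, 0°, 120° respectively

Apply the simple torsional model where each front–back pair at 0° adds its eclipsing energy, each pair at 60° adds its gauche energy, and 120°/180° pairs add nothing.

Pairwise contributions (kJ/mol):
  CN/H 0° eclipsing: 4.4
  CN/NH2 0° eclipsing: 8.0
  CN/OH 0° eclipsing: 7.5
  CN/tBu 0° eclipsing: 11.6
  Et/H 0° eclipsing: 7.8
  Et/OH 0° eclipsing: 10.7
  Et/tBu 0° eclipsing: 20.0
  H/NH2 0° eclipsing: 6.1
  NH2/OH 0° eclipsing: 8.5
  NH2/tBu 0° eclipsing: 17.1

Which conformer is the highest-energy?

C

A (eclipsed): OH–Et eclipsed, tBu–CN eclipsed, H–NH2 eclipsed; 10.7 + 11.6 + 6.1 = 28.4 kJ/mol.
B (eclipsed): OH–CN eclipsed, tBu–NH2 eclipsed, H–Et eclipsed; 7.5 + 17.1 + 7.8 = 32.4 kJ/mol.
C (eclipsed): OH–NH2 eclipsed, tBu–Et eclipsed, H–CN eclipsed; 8.5 + 20.0 + 4.4 = 32.9 kJ/mol.
C has the highest total (32.9 kJ/mol).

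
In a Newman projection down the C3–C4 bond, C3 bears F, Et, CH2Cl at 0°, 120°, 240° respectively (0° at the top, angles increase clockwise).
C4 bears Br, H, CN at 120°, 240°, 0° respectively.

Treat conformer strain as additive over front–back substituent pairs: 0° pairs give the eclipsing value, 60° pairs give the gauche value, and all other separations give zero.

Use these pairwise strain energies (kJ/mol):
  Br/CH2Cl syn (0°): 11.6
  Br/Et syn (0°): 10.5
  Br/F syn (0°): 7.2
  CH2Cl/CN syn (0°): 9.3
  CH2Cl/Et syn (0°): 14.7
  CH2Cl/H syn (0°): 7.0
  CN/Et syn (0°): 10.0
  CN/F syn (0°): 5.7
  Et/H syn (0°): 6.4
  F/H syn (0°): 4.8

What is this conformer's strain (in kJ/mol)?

23.2 kJ/mol

This conformer (eclipsed): F–CN eclipsed, Et–Br eclipsed, CH2Cl–H eclipsed; 5.7 + 10.5 + 7.0 = 23.2 kJ/mol.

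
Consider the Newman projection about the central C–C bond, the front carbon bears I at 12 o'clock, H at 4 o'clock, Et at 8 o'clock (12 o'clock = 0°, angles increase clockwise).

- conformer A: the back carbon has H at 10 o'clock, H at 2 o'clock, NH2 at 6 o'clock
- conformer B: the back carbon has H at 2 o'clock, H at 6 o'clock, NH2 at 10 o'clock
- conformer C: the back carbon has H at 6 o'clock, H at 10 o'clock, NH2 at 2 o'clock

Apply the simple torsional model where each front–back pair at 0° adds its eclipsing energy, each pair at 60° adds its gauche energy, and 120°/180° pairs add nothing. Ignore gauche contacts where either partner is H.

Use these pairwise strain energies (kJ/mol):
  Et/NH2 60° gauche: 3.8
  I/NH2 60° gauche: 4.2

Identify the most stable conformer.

A (staggered): Et–NH2 gauche; 3.8 = 3.8 kJ/mol.
B (staggered): I–NH2 gauche, Et–NH2 gauche; 4.2 + 3.8 = 8.0 kJ/mol.
C (staggered): I–NH2 gauche; 4.2 = 4.2 kJ/mol.
A has the lowest total (3.8 kJ/mol).

A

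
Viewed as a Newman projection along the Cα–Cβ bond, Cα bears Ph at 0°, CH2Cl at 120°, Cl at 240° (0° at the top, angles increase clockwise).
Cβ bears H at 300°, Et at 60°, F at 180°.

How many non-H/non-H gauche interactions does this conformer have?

4

Non-H gauche pairs: Ph(0°)/Et(60°); CH2Cl(120°)/Et(60°); CH2Cl(120°)/F(180°); Cl(240°)/F(180°) — 4 interactions.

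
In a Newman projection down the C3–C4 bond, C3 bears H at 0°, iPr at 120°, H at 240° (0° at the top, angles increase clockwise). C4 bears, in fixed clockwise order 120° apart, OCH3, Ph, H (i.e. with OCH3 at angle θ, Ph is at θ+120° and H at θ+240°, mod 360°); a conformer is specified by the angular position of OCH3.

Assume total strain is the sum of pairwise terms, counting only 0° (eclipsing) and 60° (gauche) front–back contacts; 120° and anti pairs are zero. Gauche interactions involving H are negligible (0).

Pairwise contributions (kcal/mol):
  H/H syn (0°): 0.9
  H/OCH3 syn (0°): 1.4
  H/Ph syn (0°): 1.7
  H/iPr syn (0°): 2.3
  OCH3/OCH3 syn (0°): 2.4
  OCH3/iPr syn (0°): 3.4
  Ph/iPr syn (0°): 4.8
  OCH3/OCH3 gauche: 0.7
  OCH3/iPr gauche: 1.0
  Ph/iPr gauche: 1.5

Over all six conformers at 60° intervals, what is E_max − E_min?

6.1 kcal/mol

OCH3 at 0° (eclipsed): H–OCH3 eclipsed, iPr–Ph eclipsed, H–H eclipsed; 1.4 + 4.8 + 0.9 = 7.1 kcal/mol.
OCH3 at 60° (staggered): iPr–OCH3 gauche, iPr–Ph gauche; 1.0 + 1.5 = 2.5 kcal/mol.
OCH3 at 120° (eclipsed): H–H eclipsed, iPr–OCH3 eclipsed, H–Ph eclipsed; 0.9 + 3.4 + 1.7 = 6.0 kcal/mol.
OCH3 at 180° (staggered): iPr–OCH3 gauche; 1.0 = 1.0 kcal/mol.
OCH3 at 240° (eclipsed): H–Ph eclipsed, iPr–H eclipsed, H–OCH3 eclipsed; 1.7 + 2.3 + 1.4 = 5.4 kcal/mol.
OCH3 at 300° (staggered): iPr–Ph gauche; 1.5 = 1.5 kcal/mol.
Max at 0° (7.1 kcal/mol), min at 180° (1.0 kcal/mol); barrier = 6.1 kcal/mol.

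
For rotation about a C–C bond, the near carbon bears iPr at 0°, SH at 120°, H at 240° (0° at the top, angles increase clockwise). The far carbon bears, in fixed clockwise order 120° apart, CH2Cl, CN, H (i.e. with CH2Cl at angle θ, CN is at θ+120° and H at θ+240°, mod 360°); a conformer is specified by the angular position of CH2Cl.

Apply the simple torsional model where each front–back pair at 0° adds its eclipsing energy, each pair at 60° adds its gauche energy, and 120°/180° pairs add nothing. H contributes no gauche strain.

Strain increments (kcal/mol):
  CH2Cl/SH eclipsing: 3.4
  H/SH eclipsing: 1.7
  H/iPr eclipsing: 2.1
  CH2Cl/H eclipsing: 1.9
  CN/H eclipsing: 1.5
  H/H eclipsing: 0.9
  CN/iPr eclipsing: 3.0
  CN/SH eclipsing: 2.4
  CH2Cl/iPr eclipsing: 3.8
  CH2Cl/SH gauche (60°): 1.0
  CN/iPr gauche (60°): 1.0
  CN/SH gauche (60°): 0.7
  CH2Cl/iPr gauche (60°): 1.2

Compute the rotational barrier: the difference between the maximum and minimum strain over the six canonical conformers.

5.1 kcal/mol

CH2Cl at 0° (eclipsed): iPr(0°)/CH2Cl(0°) eclipsed 3.8; SH(120°)/CN(120°) eclipsed 2.4; H(240°)/H(240°) eclipsed 0.9 → 7.1 kcal/mol.
CH2Cl at 60° (staggered): iPr(0°)/CH2Cl(60°) gauche 1.2; SH(120°)/CH2Cl(60°) gauche 1.0; SH(120°)/CN(180°) gauche 0.7 → 2.9 kcal/mol.
CH2Cl at 120° (eclipsed): iPr(0°)/H(0°) eclipsed 2.1; SH(120°)/CH2Cl(120°) eclipsed 3.4; H(240°)/CN(240°) eclipsed 1.5 → 7.0 kcal/mol.
CH2Cl at 180° (staggered): iPr(0°)/CN(300°) gauche 1.0; SH(120°)/CH2Cl(180°) gauche 1.0 → 2.0 kcal/mol.
CH2Cl at 240° (eclipsed): iPr(0°)/CN(0°) eclipsed 3.0; SH(120°)/H(120°) eclipsed 1.7; H(240°)/CH2Cl(240°) eclipsed 1.9 → 6.6 kcal/mol.
CH2Cl at 300° (staggered): iPr(0°)/CH2Cl(300°) gauche 1.2; iPr(0°)/CN(60°) gauche 1.0; SH(120°)/CN(60°) gauche 0.7 → 2.9 kcal/mol.
Max at 0° (7.1 kcal/mol), min at 180° (2.0 kcal/mol); barrier = 5.1 kcal/mol.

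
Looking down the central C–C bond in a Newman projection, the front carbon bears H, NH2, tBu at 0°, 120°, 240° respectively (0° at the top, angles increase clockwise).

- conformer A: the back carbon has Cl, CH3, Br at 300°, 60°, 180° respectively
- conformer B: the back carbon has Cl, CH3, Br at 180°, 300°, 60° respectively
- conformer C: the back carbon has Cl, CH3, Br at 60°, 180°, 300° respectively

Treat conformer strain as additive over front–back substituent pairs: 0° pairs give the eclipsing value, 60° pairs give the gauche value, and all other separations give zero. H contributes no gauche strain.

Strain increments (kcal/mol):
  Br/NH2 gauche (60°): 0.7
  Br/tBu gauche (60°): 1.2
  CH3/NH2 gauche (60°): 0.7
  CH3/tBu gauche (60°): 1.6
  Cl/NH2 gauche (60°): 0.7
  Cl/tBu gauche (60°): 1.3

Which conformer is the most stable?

A

A (staggered): NH2(120°)/CH3(60°) gauche 0.7; NH2(120°)/Br(180°) gauche 0.7; tBu(240°)/Cl(300°) gauche 1.3; tBu(240°)/Br(180°) gauche 1.2 → 3.9 kcal/mol.
B (staggered): NH2(120°)/Cl(180°) gauche 0.7; NH2(120°)/Br(60°) gauche 0.7; tBu(240°)/Cl(180°) gauche 1.3; tBu(240°)/CH3(300°) gauche 1.6 → 4.3 kcal/mol.
C (staggered): NH2(120°)/Cl(60°) gauche 0.7; NH2(120°)/CH3(180°) gauche 0.7; tBu(240°)/CH3(180°) gauche 1.6; tBu(240°)/Br(300°) gauche 1.2 → 4.2 kcal/mol.
A has the lowest total (3.9 kcal/mol).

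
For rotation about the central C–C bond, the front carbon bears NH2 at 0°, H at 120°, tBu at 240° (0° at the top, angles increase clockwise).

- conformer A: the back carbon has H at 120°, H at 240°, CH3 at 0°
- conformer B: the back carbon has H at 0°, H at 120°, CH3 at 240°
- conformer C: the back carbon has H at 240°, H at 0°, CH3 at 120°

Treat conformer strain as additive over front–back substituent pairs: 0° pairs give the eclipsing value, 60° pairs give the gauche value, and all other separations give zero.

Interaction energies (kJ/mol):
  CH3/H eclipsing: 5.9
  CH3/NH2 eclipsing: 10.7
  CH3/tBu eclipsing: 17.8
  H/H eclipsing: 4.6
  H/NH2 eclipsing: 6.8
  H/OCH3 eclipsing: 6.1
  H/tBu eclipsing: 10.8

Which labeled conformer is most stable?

A (eclipsed): NH2(0°)/CH3(0°) eclipsed 10.7; H(120°)/H(120°) eclipsed 4.6; tBu(240°)/H(240°) eclipsed 10.8 → 26.1 kJ/mol.
B (eclipsed): NH2(0°)/H(0°) eclipsed 6.8; H(120°)/H(120°) eclipsed 4.6; tBu(240°)/CH3(240°) eclipsed 17.8 → 29.2 kJ/mol.
C (eclipsed): NH2(0°)/H(0°) eclipsed 6.8; H(120°)/CH3(120°) eclipsed 5.9; tBu(240°)/H(240°) eclipsed 10.8 → 23.5 kJ/mol.
C has the lowest total (23.5 kJ/mol).

C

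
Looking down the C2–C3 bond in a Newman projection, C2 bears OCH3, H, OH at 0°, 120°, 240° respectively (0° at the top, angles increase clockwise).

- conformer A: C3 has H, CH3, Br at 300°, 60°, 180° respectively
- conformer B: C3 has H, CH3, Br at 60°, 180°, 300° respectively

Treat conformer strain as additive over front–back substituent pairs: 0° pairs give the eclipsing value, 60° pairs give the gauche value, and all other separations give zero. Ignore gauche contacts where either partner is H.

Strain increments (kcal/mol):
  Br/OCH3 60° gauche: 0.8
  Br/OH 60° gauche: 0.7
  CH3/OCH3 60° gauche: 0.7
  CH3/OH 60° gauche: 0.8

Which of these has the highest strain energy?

B

A (staggered): OCH3(0°)/CH3(60°) gauche 0.7; OH(240°)/Br(180°) gauche 0.7 → 1.4 kcal/mol.
B (staggered): OCH3(0°)/Br(300°) gauche 0.8; OH(240°)/CH3(180°) gauche 0.8; OH(240°)/Br(300°) gauche 0.7 → 2.3 kcal/mol.
B has the highest total (2.3 kcal/mol).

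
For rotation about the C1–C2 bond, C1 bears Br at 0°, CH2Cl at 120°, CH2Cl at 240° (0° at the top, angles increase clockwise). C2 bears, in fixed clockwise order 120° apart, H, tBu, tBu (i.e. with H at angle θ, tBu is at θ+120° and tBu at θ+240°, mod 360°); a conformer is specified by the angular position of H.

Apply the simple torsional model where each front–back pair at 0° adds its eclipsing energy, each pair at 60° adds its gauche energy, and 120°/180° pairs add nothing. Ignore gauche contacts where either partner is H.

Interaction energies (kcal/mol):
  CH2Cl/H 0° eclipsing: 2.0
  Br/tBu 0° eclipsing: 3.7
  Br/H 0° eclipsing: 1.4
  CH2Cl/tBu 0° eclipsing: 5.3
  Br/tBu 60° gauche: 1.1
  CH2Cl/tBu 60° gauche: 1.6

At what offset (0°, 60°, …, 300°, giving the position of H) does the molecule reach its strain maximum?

H at 0° (eclipsed): Br–H eclipsed, CH2Cl–tBu eclipsed, CH2Cl–tBu eclipsed; 1.4 + 5.3 + 5.3 = 12.0 kcal/mol.
H at 60° (staggered): Br–tBu gauche, CH2Cl–tBu gauche, CH2Cl–tBu gauche, CH2Cl–tBu gauche; 1.1 + 1.6 + 1.6 + 1.6 = 5.9 kcal/mol.
H at 120° (eclipsed): Br–tBu eclipsed, CH2Cl–H eclipsed, CH2Cl–tBu eclipsed; 3.7 + 2.0 + 5.3 = 11.0 kcal/mol.
H at 180° (staggered): Br–tBu gauche, Br–tBu gauche, CH2Cl–tBu gauche, CH2Cl–tBu gauche; 1.1 + 1.1 + 1.6 + 1.6 = 5.4 kcal/mol.
H at 240° (eclipsed): Br–tBu eclipsed, CH2Cl–tBu eclipsed, CH2Cl–H eclipsed; 3.7 + 5.3 + 2.0 = 11.0 kcal/mol.
H at 300° (staggered): Br–tBu gauche, CH2Cl–tBu gauche, CH2Cl–tBu gauche, CH2Cl–tBu gauche; 1.1 + 1.6 + 1.6 + 1.6 = 5.9 kcal/mol.
The maximum (12.0 kcal/mol) occurs with H at 0°.

0°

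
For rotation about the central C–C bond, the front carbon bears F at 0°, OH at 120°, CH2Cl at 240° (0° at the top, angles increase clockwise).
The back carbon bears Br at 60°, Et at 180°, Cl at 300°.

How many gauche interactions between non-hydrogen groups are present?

6

Non-H gauche pairs: F(0°)/Br(60°); F(0°)/Cl(300°); OH(120°)/Br(60°); OH(120°)/Et(180°); CH2Cl(240°)/Et(180°); CH2Cl(240°)/Cl(300°) — 6 interactions.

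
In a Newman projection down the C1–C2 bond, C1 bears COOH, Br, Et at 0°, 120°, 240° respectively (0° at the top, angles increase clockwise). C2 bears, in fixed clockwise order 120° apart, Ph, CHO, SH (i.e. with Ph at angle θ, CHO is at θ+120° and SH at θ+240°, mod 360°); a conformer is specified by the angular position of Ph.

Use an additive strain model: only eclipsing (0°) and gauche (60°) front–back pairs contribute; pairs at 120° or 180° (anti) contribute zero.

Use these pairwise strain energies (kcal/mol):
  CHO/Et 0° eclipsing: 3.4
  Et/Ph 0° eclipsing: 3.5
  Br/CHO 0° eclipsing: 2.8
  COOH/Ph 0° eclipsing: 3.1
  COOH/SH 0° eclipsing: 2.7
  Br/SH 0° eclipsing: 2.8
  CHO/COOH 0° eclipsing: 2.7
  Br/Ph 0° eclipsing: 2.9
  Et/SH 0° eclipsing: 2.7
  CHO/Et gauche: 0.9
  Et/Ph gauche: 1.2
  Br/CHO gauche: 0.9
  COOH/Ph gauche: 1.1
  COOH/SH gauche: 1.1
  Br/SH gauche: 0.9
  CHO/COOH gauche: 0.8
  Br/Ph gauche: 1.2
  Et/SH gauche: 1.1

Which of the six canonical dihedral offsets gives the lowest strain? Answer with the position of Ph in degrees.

Ph at 0° is eclipsed. COOH at 0° is eclipsed with Ph at 0° (3.1); Br at 120° is eclipsed with CHO at 120° (2.8); Et at 240° is eclipsed with SH at 240° (2.7). Total 8.6 kcal/mol.
Ph at 60° is staggered. COOH at 0° is gauche with Ph at 60° (1.1); COOH at 0° is gauche with SH at 300° (1.1); Br at 120° is gauche with Ph at 60° (1.2); Br at 120° is gauche with CHO at 180° (0.9); Et at 240° is gauche with CHO at 180° (0.9); Et at 240° is gauche with SH at 300° (1.1). Total 6.3 kcal/mol.
Ph at 120° is eclipsed. COOH at 0° is eclipsed with SH at 0° (2.7); Br at 120° is eclipsed with Ph at 120° (2.9); Et at 240° is eclipsed with CHO at 240° (3.4). Total 9.0 kcal/mol.
Ph at 180° is staggered. COOH at 0° is gauche with CHO at 300° (0.8); COOH at 0° is gauche with SH at 60° (1.1); Br at 120° is gauche with Ph at 180° (1.2); Br at 120° is gauche with SH at 60° (0.9); Et at 240° is gauche with Ph at 180° (1.2); Et at 240° is gauche with CHO at 300° (0.9). Total 6.1 kcal/mol.
Ph at 240° is eclipsed. COOH at 0° is eclipsed with CHO at 0° (2.7); Br at 120° is eclipsed with SH at 120° (2.8); Et at 240° is eclipsed with Ph at 240° (3.5). Total 9.0 kcal/mol.
Ph at 300° is staggered. COOH at 0° is gauche with Ph at 300° (1.1); COOH at 0° is gauche with CHO at 60° (0.8); Br at 120° is gauche with CHO at 60° (0.9); Br at 120° is gauche with SH at 180° (0.9); Et at 240° is gauche with Ph at 300° (1.2); Et at 240° is gauche with SH at 180° (1.1). Total 6.0 kcal/mol.
The minimum (6.0 kcal/mol) occurs with Ph at 300°.

300°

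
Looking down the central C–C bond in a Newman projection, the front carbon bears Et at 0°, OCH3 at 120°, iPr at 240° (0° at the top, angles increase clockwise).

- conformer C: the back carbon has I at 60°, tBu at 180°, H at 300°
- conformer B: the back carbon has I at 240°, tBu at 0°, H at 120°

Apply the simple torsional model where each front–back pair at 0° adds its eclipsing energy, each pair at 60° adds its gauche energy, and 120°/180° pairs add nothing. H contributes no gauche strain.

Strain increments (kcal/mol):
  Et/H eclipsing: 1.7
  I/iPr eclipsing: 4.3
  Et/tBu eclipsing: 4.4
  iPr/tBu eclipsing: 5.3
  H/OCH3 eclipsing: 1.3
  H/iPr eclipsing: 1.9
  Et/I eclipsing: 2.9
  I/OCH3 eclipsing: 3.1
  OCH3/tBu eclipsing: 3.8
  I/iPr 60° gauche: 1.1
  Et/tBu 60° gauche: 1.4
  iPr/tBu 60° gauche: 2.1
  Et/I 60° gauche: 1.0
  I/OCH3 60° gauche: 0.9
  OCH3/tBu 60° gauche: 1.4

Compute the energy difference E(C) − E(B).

C (staggered): Et–I gauche, OCH3–I gauche, OCH3–tBu gauche, iPr–tBu gauche; 1.0 + 0.9 + 1.4 + 2.1 = 5.4 kcal/mol.
B (eclipsed): Et–tBu eclipsed, OCH3–H eclipsed, iPr–I eclipsed; 4.4 + 1.3 + 4.3 = 10.0 kcal/mol.
E(C) − E(B) = 5.4 − 10.0 = -4.6 kcal/mol.

-4.6 kcal/mol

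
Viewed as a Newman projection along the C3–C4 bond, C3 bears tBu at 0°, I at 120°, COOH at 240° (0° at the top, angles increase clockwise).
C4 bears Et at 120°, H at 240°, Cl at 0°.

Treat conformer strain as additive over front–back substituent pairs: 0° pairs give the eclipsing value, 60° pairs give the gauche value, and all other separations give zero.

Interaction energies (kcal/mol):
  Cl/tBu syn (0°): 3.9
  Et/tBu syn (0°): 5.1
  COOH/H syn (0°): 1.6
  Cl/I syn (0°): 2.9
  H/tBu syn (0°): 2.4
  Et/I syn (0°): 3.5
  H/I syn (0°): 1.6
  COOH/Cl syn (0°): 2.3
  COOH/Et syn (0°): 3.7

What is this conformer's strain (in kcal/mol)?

9.0 kcal/mol

This conformer is eclipsed. tBu at 0° is eclipsed with Cl at 0° (3.9); I at 120° is eclipsed with Et at 120° (3.5); COOH at 240° is eclipsed with H at 240° (1.6). Total 9.0 kcal/mol.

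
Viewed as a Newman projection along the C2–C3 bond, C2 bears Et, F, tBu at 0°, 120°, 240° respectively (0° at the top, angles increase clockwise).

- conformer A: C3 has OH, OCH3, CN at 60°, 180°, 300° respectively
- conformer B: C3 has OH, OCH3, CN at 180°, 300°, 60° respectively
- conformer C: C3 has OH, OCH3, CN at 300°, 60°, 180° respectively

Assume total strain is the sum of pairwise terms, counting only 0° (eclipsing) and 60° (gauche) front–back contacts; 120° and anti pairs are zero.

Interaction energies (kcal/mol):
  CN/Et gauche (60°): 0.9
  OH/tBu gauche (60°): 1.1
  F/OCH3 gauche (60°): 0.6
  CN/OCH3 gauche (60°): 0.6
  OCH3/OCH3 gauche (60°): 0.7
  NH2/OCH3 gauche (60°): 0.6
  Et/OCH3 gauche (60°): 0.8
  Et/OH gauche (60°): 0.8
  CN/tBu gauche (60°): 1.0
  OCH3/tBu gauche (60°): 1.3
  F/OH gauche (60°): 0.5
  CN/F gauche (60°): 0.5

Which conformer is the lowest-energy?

A (staggered): Et–OH gauche, Et–CN gauche, F–OH gauche, F–OCH3 gauche, tBu–OCH3 gauche, tBu–CN gauche; 0.8 + 0.9 + 0.5 + 0.6 + 1.3 + 1.0 = 5.1 kcal/mol.
B (staggered): Et–OCH3 gauche, Et–CN gauche, F–OH gauche, F–CN gauche, tBu–OH gauche, tBu–OCH3 gauche; 0.8 + 0.9 + 0.5 + 0.5 + 1.1 + 1.3 = 5.1 kcal/mol.
C (staggered): Et–OH gauche, Et–OCH3 gauche, F–OCH3 gauche, F–CN gauche, tBu–OH gauche, tBu–CN gauche; 0.8 + 0.8 + 0.6 + 0.5 + 1.1 + 1.0 = 4.8 kcal/mol.
C has the lowest total (4.8 kcal/mol).

C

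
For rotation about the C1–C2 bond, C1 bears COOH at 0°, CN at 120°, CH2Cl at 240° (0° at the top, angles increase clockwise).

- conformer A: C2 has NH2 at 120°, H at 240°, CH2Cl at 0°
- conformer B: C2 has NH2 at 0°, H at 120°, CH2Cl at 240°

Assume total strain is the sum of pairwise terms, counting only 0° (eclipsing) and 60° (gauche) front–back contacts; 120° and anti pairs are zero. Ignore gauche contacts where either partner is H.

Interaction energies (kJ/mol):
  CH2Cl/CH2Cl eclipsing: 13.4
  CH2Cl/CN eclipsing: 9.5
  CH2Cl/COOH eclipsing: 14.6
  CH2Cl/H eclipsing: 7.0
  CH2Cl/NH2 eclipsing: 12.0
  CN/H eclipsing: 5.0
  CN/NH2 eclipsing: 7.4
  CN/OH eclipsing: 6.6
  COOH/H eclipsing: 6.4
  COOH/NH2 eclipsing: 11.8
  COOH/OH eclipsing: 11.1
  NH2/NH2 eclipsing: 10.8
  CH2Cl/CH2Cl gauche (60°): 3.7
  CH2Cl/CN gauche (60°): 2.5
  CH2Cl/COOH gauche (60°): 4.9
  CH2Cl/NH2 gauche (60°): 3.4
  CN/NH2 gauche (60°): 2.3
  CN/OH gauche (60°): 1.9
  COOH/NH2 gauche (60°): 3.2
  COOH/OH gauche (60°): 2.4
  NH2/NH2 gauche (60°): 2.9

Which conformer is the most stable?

A

A (eclipsed): COOH–CH2Cl eclipsed, CN–NH2 eclipsed, CH2Cl–H eclipsed; 14.6 + 7.4 + 7.0 = 29.0 kJ/mol.
B (eclipsed): COOH–NH2 eclipsed, CN–H eclipsed, CH2Cl–CH2Cl eclipsed; 11.8 + 5.0 + 13.4 = 30.2 kJ/mol.
A has the lowest total (29.0 kJ/mol).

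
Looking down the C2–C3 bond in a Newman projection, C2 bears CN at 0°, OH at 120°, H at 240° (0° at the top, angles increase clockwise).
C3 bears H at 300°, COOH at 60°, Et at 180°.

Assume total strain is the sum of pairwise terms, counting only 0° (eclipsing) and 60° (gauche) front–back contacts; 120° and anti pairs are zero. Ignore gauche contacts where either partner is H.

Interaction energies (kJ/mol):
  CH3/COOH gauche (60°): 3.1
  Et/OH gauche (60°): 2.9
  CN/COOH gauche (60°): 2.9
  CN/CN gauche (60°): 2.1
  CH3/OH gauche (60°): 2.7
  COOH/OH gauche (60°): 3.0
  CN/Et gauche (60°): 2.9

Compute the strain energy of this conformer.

This conformer (staggered): CN–COOH gauche, OH–COOH gauche, OH–Et gauche; 2.9 + 3.0 + 2.9 = 8.8 kJ/mol.

8.8 kJ/mol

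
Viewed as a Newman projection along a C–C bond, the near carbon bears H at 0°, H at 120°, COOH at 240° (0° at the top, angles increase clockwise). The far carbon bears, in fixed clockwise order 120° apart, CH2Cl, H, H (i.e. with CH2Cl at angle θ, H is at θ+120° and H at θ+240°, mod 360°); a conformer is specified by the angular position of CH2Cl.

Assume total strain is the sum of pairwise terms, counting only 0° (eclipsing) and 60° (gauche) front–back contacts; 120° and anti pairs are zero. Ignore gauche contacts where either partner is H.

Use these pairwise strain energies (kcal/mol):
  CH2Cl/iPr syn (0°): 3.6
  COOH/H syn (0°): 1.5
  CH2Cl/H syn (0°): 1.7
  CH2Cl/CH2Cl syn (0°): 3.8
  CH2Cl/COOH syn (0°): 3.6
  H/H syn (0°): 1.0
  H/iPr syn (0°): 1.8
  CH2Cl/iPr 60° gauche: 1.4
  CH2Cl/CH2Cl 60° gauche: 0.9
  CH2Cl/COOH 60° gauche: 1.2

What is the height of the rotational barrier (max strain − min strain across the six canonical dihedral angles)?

CH2Cl at 0° (eclipsed): H–CH2Cl eclipsed, H–H eclipsed, COOH–H eclipsed; 1.7 + 1.0 + 1.5 = 4.2 kcal/mol.
CH2Cl at 60° (staggered): no non-H gauche contacts → 0.0 kcal/mol.
CH2Cl at 120° (eclipsed): H–H eclipsed, H–CH2Cl eclipsed, COOH–H eclipsed; 1.0 + 1.7 + 1.5 = 4.2 kcal/mol.
CH2Cl at 180° (staggered): COOH–CH2Cl gauche; 1.2 = 1.2 kcal/mol.
CH2Cl at 240° (eclipsed): H–H eclipsed, H–H eclipsed, COOH–CH2Cl eclipsed; 1.0 + 1.0 + 3.6 = 5.6 kcal/mol.
CH2Cl at 300° (staggered): COOH–CH2Cl gauche; 1.2 = 1.2 kcal/mol.
Max at 240° (5.6 kcal/mol), min at 60° (0.0 kcal/mol); barrier = 5.6 kcal/mol.

5.6 kcal/mol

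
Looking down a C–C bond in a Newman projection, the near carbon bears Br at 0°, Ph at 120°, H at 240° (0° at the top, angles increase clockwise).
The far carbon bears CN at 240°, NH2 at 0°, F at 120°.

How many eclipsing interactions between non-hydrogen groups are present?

2

Non-H eclipsing pairs: Br(0°)/NH2(0°); Ph(120°)/F(120°) — 2 interactions.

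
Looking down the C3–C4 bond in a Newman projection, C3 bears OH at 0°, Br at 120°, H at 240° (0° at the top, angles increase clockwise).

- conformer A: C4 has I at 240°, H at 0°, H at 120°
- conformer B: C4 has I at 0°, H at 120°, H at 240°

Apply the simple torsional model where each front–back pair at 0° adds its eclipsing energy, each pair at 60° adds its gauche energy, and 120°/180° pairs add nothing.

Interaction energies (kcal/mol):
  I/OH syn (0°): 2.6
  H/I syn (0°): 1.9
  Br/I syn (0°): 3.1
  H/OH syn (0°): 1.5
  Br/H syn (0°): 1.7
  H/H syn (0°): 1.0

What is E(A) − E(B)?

-0.2 kcal/mol

A is eclipsed. OH at 0° is eclipsed with H at 0° (1.5); Br at 120° is eclipsed with H at 120° (1.7); H at 240° is eclipsed with I at 240° (1.9). Total 5.1 kcal/mol.
B is eclipsed. OH at 0° is eclipsed with I at 0° (2.6); Br at 120° is eclipsed with H at 120° (1.7); H at 240° is eclipsed with H at 240° (1.0). Total 5.3 kcal/mol.
E(A) − E(B) = 5.1 − 5.3 = -0.2 kcal/mol.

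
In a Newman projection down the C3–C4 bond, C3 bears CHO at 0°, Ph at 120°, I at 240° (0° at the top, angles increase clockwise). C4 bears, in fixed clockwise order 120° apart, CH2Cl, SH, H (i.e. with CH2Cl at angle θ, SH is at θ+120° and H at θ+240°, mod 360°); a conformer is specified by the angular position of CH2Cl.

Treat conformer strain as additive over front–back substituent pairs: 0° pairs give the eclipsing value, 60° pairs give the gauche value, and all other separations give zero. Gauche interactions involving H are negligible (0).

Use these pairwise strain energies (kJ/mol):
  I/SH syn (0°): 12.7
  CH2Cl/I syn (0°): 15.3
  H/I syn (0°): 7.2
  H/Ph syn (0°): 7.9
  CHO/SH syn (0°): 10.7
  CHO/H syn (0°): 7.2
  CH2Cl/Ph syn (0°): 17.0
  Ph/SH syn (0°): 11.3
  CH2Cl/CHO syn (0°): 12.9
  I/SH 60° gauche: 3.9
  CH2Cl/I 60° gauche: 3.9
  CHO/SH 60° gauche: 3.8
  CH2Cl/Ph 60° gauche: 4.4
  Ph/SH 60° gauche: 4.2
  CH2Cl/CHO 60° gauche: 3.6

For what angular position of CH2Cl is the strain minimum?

CH2Cl at 0° (eclipsed): CHO–CH2Cl eclipsed, Ph–SH eclipsed, I–H eclipsed; 12.9 + 11.3 + 7.2 = 31.4 kJ/mol.
CH2Cl at 60° (staggered): CHO–CH2Cl gauche, Ph–CH2Cl gauche, Ph–SH gauche, I–SH gauche; 3.6 + 4.4 + 4.2 + 3.9 = 16.1 kJ/mol.
CH2Cl at 120° (eclipsed): CHO–H eclipsed, Ph–CH2Cl eclipsed, I–SH eclipsed; 7.2 + 17.0 + 12.7 = 36.9 kJ/mol.
CH2Cl at 180° (staggered): CHO–SH gauche, Ph–CH2Cl gauche, I–CH2Cl gauche, I–SH gauche; 3.8 + 4.4 + 3.9 + 3.9 = 16.0 kJ/mol.
CH2Cl at 240° (eclipsed): CHO–SH eclipsed, Ph–H eclipsed, I–CH2Cl eclipsed; 10.7 + 7.9 + 15.3 = 33.9 kJ/mol.
CH2Cl at 300° (staggered): CHO–CH2Cl gauche, CHO–SH gauche, Ph–SH gauche, I–CH2Cl gauche; 3.6 + 3.8 + 4.2 + 3.9 = 15.5 kJ/mol.
The minimum (15.5 kJ/mol) occurs with CH2Cl at 300°.

300°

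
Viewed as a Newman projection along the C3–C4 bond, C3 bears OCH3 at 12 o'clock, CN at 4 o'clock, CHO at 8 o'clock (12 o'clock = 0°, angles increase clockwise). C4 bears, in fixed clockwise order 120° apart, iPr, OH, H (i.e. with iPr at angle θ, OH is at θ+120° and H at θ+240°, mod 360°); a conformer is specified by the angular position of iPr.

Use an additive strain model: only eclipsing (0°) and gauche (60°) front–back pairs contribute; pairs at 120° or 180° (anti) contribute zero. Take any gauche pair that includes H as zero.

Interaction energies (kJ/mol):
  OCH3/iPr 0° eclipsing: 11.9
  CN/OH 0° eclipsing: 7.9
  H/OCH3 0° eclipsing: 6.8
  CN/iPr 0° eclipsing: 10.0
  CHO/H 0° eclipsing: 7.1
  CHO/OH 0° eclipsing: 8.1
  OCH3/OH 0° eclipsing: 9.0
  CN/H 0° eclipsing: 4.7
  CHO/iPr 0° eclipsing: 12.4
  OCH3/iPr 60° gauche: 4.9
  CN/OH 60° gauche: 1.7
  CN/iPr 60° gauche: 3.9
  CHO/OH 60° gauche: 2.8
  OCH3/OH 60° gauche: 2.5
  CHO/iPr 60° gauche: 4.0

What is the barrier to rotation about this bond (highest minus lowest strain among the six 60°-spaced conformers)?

13.8 kJ/mol

iPr at 0° (eclipsed): OCH3–iPr eclipsed, CN–OH eclipsed, CHO–H eclipsed; 11.9 + 7.9 + 7.1 = 26.9 kJ/mol.
iPr at 60° (staggered): OCH3–iPr gauche, CN–iPr gauche, CN–OH gauche, CHO–OH gauche; 4.9 + 3.9 + 1.7 + 2.8 = 13.3 kJ/mol.
iPr at 120° (eclipsed): OCH3–H eclipsed, CN–iPr eclipsed, CHO–OH eclipsed; 6.8 + 10.0 + 8.1 = 24.9 kJ/mol.
iPr at 180° (staggered): OCH3–OH gauche, CN–iPr gauche, CHO–iPr gauche, CHO–OH gauche; 2.5 + 3.9 + 4.0 + 2.8 = 13.2 kJ/mol.
iPr at 240° (eclipsed): OCH3–OH eclipsed, CN–H eclipsed, CHO–iPr eclipsed; 9.0 + 4.7 + 12.4 = 26.1 kJ/mol.
iPr at 300° (staggered): OCH3–iPr gauche, OCH3–OH gauche, CN–OH gauche, CHO–iPr gauche; 4.9 + 2.5 + 1.7 + 4.0 = 13.1 kJ/mol.
Max at 0° (26.9 kJ/mol), min at 300° (13.1 kJ/mol); barrier = 13.8 kJ/mol.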